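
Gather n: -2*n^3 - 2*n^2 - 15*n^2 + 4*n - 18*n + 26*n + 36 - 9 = -2*n^3 - 17*n^2 + 12*n + 27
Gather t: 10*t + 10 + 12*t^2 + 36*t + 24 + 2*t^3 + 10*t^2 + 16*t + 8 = 2*t^3 + 22*t^2 + 62*t + 42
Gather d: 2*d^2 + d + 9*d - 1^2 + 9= 2*d^2 + 10*d + 8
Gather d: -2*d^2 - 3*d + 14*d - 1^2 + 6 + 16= -2*d^2 + 11*d + 21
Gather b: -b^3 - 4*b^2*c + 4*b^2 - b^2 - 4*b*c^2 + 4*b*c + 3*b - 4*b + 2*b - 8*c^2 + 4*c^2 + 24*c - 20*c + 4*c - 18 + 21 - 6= -b^3 + b^2*(3 - 4*c) + b*(-4*c^2 + 4*c + 1) - 4*c^2 + 8*c - 3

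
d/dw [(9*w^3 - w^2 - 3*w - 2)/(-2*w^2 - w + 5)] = (-18*w^4 - 18*w^3 + 130*w^2 - 18*w - 17)/(4*w^4 + 4*w^3 - 19*w^2 - 10*w + 25)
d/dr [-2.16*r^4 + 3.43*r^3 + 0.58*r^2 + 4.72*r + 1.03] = -8.64*r^3 + 10.29*r^2 + 1.16*r + 4.72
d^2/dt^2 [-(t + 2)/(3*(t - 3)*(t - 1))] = 2*(-t^3 - 6*t^2 + 33*t - 38)/(3*(t^6 - 12*t^5 + 57*t^4 - 136*t^3 + 171*t^2 - 108*t + 27))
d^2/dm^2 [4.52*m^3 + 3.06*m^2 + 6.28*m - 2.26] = 27.12*m + 6.12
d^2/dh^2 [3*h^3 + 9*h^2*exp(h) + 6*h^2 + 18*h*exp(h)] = 9*h^2*exp(h) + 54*h*exp(h) + 18*h + 54*exp(h) + 12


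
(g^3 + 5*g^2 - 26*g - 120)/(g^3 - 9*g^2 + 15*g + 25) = (g^2 + 10*g + 24)/(g^2 - 4*g - 5)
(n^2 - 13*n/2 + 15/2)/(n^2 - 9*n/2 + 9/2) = (n - 5)/(n - 3)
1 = 1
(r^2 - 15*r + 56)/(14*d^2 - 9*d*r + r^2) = (r^2 - 15*r + 56)/(14*d^2 - 9*d*r + r^2)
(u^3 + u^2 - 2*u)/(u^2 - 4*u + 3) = u*(u + 2)/(u - 3)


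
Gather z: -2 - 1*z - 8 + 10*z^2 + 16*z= 10*z^2 + 15*z - 10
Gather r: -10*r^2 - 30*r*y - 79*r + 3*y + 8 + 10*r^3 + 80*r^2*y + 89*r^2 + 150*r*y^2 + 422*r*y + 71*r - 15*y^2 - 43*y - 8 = 10*r^3 + r^2*(80*y + 79) + r*(150*y^2 + 392*y - 8) - 15*y^2 - 40*y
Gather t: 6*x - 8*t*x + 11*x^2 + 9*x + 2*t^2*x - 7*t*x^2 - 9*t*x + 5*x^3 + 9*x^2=2*t^2*x + t*(-7*x^2 - 17*x) + 5*x^3 + 20*x^2 + 15*x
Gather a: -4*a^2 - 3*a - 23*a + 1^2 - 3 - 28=-4*a^2 - 26*a - 30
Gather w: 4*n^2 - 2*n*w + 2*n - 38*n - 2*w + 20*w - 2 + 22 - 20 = 4*n^2 - 36*n + w*(18 - 2*n)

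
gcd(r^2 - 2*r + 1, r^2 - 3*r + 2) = r - 1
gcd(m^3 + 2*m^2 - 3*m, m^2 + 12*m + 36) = 1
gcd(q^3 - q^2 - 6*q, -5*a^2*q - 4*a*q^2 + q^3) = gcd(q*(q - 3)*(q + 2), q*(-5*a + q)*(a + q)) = q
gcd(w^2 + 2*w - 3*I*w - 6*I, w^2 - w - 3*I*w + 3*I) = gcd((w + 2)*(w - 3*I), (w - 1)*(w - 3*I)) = w - 3*I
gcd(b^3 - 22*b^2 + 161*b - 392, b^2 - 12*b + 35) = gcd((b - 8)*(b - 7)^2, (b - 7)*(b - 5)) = b - 7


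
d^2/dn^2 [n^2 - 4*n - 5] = 2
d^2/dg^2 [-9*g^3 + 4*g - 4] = -54*g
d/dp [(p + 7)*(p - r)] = 2*p - r + 7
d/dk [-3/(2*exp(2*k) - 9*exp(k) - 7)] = (12*exp(k) - 27)*exp(k)/(-2*exp(2*k) + 9*exp(k) + 7)^2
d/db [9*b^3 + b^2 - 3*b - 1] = 27*b^2 + 2*b - 3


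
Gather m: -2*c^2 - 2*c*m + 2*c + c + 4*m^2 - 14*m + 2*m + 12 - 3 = -2*c^2 + 3*c + 4*m^2 + m*(-2*c - 12) + 9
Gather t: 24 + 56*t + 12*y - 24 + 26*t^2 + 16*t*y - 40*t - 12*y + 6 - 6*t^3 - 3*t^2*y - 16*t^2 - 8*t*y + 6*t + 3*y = -6*t^3 + t^2*(10 - 3*y) + t*(8*y + 22) + 3*y + 6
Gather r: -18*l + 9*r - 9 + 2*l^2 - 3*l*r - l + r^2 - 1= 2*l^2 - 19*l + r^2 + r*(9 - 3*l) - 10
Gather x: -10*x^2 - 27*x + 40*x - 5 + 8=-10*x^2 + 13*x + 3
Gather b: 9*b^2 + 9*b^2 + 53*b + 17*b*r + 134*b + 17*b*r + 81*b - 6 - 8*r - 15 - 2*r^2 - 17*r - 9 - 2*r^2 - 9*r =18*b^2 + b*(34*r + 268) - 4*r^2 - 34*r - 30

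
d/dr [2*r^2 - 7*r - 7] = 4*r - 7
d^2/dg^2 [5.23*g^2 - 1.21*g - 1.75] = 10.4600000000000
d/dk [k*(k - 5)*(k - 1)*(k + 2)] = 4*k^3 - 12*k^2 - 14*k + 10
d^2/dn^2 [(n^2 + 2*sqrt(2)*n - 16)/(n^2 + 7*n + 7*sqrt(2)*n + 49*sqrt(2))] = 2*(-5*sqrt(2)*n^3 - 7*n^3 - 147*sqrt(2)*n^2 - 48*n^2 - 924*n - 336*sqrt(2)*n - 2156*sqrt(2) + 1078)/(n^6 + 21*n^5 + 21*sqrt(2)*n^5 + 441*n^4 + 441*sqrt(2)*n^4 + 3773*sqrt(2)*n^3 + 6517*n^3 + 21609*sqrt(2)*n^2 + 43218*n^2 + 100842*n + 100842*sqrt(2)*n + 235298*sqrt(2))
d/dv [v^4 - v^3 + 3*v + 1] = 4*v^3 - 3*v^2 + 3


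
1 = 1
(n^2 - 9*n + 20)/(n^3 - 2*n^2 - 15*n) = (n - 4)/(n*(n + 3))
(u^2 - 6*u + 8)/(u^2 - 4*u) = (u - 2)/u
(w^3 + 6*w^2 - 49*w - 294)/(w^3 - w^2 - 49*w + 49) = (w + 6)/(w - 1)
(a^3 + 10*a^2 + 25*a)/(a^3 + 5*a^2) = (a + 5)/a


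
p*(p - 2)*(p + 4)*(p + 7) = p^4 + 9*p^3 + 6*p^2 - 56*p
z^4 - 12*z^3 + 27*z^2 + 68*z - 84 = (z - 7)*(z - 6)*(z - 1)*(z + 2)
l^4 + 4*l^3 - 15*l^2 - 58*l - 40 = (l - 4)*(l + 1)*(l + 2)*(l + 5)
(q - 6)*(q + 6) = q^2 - 36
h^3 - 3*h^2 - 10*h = h*(h - 5)*(h + 2)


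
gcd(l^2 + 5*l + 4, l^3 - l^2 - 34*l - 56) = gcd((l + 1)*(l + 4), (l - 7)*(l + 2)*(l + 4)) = l + 4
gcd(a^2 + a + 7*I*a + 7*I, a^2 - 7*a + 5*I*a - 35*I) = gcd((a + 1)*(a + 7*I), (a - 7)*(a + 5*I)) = 1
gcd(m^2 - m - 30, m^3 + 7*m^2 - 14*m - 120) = m + 5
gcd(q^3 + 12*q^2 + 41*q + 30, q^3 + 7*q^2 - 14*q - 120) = q^2 + 11*q + 30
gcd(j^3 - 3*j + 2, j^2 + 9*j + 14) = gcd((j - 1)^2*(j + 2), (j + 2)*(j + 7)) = j + 2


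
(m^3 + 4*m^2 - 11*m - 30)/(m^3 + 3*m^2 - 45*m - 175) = (m^2 - m - 6)/(m^2 - 2*m - 35)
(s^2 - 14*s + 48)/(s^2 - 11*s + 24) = (s - 6)/(s - 3)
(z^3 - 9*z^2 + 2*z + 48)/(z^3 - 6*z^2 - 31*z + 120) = (z + 2)/(z + 5)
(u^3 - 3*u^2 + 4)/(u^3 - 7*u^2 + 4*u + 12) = (u - 2)/(u - 6)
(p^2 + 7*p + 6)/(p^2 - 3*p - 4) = (p + 6)/(p - 4)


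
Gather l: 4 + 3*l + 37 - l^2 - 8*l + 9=-l^2 - 5*l + 50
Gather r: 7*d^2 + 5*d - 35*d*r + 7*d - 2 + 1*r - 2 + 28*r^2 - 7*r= 7*d^2 + 12*d + 28*r^2 + r*(-35*d - 6) - 4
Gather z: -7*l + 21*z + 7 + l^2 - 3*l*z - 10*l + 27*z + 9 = l^2 - 17*l + z*(48 - 3*l) + 16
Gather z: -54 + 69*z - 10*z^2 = -10*z^2 + 69*z - 54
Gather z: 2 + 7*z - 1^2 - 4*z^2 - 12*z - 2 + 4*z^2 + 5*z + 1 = 0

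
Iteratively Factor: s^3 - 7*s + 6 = (s + 3)*(s^2 - 3*s + 2) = (s - 1)*(s + 3)*(s - 2)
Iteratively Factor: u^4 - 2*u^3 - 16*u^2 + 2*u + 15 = (u - 1)*(u^3 - u^2 - 17*u - 15) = (u - 1)*(u + 3)*(u^2 - 4*u - 5) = (u - 5)*(u - 1)*(u + 3)*(u + 1)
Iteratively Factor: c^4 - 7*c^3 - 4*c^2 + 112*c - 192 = (c + 4)*(c^3 - 11*c^2 + 40*c - 48) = (c - 4)*(c + 4)*(c^2 - 7*c + 12) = (c - 4)^2*(c + 4)*(c - 3)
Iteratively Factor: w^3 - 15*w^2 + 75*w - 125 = (w - 5)*(w^2 - 10*w + 25) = (w - 5)^2*(w - 5)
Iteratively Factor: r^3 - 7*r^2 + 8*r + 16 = (r + 1)*(r^2 - 8*r + 16) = (r - 4)*(r + 1)*(r - 4)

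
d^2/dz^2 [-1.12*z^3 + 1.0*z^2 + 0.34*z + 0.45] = 2.0 - 6.72*z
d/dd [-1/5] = 0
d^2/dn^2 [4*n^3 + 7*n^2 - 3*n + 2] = 24*n + 14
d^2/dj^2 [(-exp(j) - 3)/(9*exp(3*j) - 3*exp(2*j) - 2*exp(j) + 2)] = (-324*exp(6*j) - 2106*exp(5*j) + 810*exp(4*j) + 240*exp(3*j) + 396*exp(2*j) - 88*exp(j) - 16)*exp(j)/(729*exp(9*j) - 729*exp(8*j) - 243*exp(7*j) + 783*exp(6*j) - 270*exp(5*j) - 198*exp(4*j) + 172*exp(3*j) - 12*exp(2*j) - 24*exp(j) + 8)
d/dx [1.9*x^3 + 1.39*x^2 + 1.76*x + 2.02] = 5.7*x^2 + 2.78*x + 1.76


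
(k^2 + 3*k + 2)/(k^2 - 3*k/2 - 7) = 2*(k + 1)/(2*k - 7)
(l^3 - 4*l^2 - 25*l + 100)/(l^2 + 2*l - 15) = (l^2 - 9*l + 20)/(l - 3)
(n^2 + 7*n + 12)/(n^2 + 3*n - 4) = (n + 3)/(n - 1)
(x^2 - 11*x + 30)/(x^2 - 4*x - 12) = (x - 5)/(x + 2)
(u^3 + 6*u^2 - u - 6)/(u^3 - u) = (u + 6)/u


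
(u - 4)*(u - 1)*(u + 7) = u^3 + 2*u^2 - 31*u + 28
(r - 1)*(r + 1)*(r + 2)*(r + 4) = r^4 + 6*r^3 + 7*r^2 - 6*r - 8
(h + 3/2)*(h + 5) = h^2 + 13*h/2 + 15/2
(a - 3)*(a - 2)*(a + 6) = a^3 + a^2 - 24*a + 36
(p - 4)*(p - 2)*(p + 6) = p^3 - 28*p + 48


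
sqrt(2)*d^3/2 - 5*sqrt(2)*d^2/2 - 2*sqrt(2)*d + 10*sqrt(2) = (d - 5)*(d - 2)*(sqrt(2)*d/2 + sqrt(2))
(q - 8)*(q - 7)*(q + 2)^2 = q^4 - 11*q^3 + 164*q + 224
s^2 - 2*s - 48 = (s - 8)*(s + 6)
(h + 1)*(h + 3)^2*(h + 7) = h^4 + 14*h^3 + 64*h^2 + 114*h + 63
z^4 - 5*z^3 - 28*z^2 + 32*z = z*(z - 8)*(z - 1)*(z + 4)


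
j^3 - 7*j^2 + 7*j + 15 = (j - 5)*(j - 3)*(j + 1)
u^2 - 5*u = u*(u - 5)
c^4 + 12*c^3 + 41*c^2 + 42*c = c*(c + 2)*(c + 3)*(c + 7)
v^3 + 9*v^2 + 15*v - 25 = (v - 1)*(v + 5)^2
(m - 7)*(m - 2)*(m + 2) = m^3 - 7*m^2 - 4*m + 28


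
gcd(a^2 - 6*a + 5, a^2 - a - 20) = a - 5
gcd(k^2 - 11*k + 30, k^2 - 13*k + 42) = k - 6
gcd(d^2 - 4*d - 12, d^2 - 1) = 1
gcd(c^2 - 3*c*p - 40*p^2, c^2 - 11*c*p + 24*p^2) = -c + 8*p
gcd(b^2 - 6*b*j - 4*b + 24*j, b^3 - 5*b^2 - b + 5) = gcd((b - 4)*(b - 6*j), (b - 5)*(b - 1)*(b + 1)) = 1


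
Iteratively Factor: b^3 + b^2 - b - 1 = (b + 1)*(b^2 - 1) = (b - 1)*(b + 1)*(b + 1)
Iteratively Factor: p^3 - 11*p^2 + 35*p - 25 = (p - 1)*(p^2 - 10*p + 25) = (p - 5)*(p - 1)*(p - 5)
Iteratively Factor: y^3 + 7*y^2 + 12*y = (y + 4)*(y^2 + 3*y) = (y + 3)*(y + 4)*(y)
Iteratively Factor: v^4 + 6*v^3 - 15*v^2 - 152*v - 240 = (v + 4)*(v^3 + 2*v^2 - 23*v - 60) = (v - 5)*(v + 4)*(v^2 + 7*v + 12) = (v - 5)*(v + 3)*(v + 4)*(v + 4)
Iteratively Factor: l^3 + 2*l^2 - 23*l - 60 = (l - 5)*(l^2 + 7*l + 12) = (l - 5)*(l + 4)*(l + 3)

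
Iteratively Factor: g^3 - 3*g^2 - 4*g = (g - 4)*(g^2 + g) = g*(g - 4)*(g + 1)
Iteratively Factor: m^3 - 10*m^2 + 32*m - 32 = (m - 2)*(m^2 - 8*m + 16) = (m - 4)*(m - 2)*(m - 4)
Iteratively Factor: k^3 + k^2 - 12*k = (k - 3)*(k^2 + 4*k) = (k - 3)*(k + 4)*(k)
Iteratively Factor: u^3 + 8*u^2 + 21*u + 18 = (u + 3)*(u^2 + 5*u + 6) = (u + 3)^2*(u + 2)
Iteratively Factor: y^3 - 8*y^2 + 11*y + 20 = (y - 5)*(y^2 - 3*y - 4) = (y - 5)*(y + 1)*(y - 4)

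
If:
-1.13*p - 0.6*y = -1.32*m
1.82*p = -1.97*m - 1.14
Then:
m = 0.235929566814303*y - 0.278319109862807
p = -0.255374311331965*y - 0.325116128335314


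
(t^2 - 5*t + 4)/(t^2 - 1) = (t - 4)/(t + 1)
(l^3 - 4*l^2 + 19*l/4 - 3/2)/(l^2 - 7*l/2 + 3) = l - 1/2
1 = 1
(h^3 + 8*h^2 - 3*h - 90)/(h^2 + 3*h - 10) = (h^2 + 3*h - 18)/(h - 2)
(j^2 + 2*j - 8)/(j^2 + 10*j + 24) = (j - 2)/(j + 6)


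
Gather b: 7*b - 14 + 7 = 7*b - 7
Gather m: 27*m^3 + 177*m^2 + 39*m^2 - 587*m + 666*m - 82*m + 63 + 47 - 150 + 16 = 27*m^3 + 216*m^2 - 3*m - 24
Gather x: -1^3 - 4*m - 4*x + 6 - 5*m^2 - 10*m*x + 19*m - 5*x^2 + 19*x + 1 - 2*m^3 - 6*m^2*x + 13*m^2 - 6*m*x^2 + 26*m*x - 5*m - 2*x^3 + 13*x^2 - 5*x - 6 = -2*m^3 + 8*m^2 + 10*m - 2*x^3 + x^2*(8 - 6*m) + x*(-6*m^2 + 16*m + 10)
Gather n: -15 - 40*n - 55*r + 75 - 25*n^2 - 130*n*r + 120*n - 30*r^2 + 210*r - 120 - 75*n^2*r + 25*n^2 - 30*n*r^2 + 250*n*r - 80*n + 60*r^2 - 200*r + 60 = -75*n^2*r + n*(-30*r^2 + 120*r) + 30*r^2 - 45*r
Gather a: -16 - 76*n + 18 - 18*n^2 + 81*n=-18*n^2 + 5*n + 2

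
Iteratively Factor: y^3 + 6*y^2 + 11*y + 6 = (y + 3)*(y^2 + 3*y + 2) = (y + 2)*(y + 3)*(y + 1)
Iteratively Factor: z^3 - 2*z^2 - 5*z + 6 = (z + 2)*(z^2 - 4*z + 3) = (z - 3)*(z + 2)*(z - 1)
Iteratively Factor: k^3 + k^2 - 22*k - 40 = (k + 4)*(k^2 - 3*k - 10) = (k - 5)*(k + 4)*(k + 2)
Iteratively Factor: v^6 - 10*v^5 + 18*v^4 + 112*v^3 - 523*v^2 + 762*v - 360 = (v - 5)*(v^5 - 5*v^4 - 7*v^3 + 77*v^2 - 138*v + 72) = (v - 5)*(v - 3)*(v^4 - 2*v^3 - 13*v^2 + 38*v - 24) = (v - 5)*(v - 3)*(v + 4)*(v^3 - 6*v^2 + 11*v - 6) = (v - 5)*(v - 3)*(v - 1)*(v + 4)*(v^2 - 5*v + 6) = (v - 5)*(v - 3)^2*(v - 1)*(v + 4)*(v - 2)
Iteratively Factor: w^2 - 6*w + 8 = (w - 4)*(w - 2)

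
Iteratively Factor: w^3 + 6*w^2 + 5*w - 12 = (w + 3)*(w^2 + 3*w - 4) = (w - 1)*(w + 3)*(w + 4)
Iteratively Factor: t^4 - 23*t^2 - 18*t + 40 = (t - 1)*(t^3 + t^2 - 22*t - 40) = (t - 1)*(t + 4)*(t^2 - 3*t - 10) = (t - 1)*(t + 2)*(t + 4)*(t - 5)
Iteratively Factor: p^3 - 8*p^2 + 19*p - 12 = (p - 1)*(p^2 - 7*p + 12) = (p - 3)*(p - 1)*(p - 4)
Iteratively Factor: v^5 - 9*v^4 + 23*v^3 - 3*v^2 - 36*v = (v + 1)*(v^4 - 10*v^3 + 33*v^2 - 36*v) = (v - 3)*(v + 1)*(v^3 - 7*v^2 + 12*v) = (v - 4)*(v - 3)*(v + 1)*(v^2 - 3*v) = v*(v - 4)*(v - 3)*(v + 1)*(v - 3)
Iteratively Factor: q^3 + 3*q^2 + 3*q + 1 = (q + 1)*(q^2 + 2*q + 1) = (q + 1)^2*(q + 1)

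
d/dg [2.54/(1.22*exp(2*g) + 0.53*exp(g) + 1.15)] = (-6.1976*exp(g) - 1.3462)*exp(g)/(1.22*exp(2*g) + 0.53*exp(g) + 1.15)^2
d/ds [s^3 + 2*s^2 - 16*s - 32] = 3*s^2 + 4*s - 16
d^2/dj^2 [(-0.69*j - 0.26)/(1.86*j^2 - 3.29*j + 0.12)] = (-(0.69*j + 0.26)*(3.72*j - 3.29)*(7.44*j - 6.58) + (7.7004*j - 3.573)*(1.86*j^2 - 3.29*j + 0.12))/(1.86*j^2 - 3.29*j + 0.12)^3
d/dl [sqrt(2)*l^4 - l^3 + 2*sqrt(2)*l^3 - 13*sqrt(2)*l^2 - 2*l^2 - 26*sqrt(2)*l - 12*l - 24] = 4*sqrt(2)*l^3 - 3*l^2 + 6*sqrt(2)*l^2 - 26*sqrt(2)*l - 4*l - 26*sqrt(2) - 12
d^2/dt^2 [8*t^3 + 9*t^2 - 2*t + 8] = 48*t + 18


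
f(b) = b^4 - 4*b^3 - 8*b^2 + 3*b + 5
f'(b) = 4*b^3 - 12*b^2 - 16*b + 3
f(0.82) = 0.33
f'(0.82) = -15.98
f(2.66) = -68.85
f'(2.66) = -49.18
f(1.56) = -19.05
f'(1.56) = -35.98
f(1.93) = -33.89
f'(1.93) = -43.82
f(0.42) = 4.58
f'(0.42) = -5.54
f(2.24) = -48.20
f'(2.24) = -48.09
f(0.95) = -1.98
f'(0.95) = -19.60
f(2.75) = -73.25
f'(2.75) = -48.56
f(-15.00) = 62285.00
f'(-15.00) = -15957.00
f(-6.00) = 1859.00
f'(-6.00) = -1197.00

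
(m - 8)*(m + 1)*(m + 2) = m^3 - 5*m^2 - 22*m - 16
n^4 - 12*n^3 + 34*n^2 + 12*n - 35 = (n - 7)*(n - 5)*(n - 1)*(n + 1)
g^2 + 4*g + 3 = (g + 1)*(g + 3)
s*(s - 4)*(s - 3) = s^3 - 7*s^2 + 12*s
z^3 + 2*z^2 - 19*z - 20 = (z - 4)*(z + 1)*(z + 5)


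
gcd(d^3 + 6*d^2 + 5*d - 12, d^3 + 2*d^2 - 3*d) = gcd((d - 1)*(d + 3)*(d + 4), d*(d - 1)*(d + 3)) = d^2 + 2*d - 3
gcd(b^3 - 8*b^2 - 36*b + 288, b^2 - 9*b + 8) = b - 8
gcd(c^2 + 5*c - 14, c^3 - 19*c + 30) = c - 2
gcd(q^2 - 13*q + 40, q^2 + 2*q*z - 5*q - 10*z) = q - 5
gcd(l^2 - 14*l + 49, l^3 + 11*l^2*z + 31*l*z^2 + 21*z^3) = 1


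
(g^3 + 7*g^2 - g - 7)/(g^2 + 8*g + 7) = g - 1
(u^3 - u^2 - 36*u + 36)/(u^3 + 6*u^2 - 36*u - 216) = (u - 1)/(u + 6)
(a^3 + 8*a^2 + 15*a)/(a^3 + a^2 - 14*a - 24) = a*(a + 5)/(a^2 - 2*a - 8)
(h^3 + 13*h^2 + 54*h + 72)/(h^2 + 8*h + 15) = (h^2 + 10*h + 24)/(h + 5)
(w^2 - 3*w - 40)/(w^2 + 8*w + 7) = (w^2 - 3*w - 40)/(w^2 + 8*w + 7)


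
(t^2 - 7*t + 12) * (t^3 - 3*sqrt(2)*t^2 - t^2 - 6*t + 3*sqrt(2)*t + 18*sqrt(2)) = t^5 - 8*t^4 - 3*sqrt(2)*t^4 + 13*t^3 + 24*sqrt(2)*t^3 - 39*sqrt(2)*t^2 + 30*t^2 - 90*sqrt(2)*t - 72*t + 216*sqrt(2)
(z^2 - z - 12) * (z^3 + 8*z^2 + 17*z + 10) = z^5 + 7*z^4 - 3*z^3 - 103*z^2 - 214*z - 120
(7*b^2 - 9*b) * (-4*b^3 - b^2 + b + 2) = -28*b^5 + 29*b^4 + 16*b^3 + 5*b^2 - 18*b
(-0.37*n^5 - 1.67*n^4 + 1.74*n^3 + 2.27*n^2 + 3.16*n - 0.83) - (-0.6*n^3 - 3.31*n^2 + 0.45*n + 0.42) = -0.37*n^5 - 1.67*n^4 + 2.34*n^3 + 5.58*n^2 + 2.71*n - 1.25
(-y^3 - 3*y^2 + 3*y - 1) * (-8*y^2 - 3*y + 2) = 8*y^5 + 27*y^4 - 17*y^3 - 7*y^2 + 9*y - 2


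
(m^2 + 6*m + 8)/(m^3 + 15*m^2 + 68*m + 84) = (m + 4)/(m^2 + 13*m + 42)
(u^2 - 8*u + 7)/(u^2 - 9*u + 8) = (u - 7)/(u - 8)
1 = 1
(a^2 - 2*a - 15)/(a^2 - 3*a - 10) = (a + 3)/(a + 2)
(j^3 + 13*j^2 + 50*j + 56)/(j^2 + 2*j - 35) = (j^2 + 6*j + 8)/(j - 5)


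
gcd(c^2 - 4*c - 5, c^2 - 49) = 1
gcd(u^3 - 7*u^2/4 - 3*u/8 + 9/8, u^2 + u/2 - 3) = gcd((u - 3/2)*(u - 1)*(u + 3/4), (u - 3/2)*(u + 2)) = u - 3/2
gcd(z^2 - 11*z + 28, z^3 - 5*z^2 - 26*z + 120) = z - 4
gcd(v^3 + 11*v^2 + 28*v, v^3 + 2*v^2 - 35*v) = v^2 + 7*v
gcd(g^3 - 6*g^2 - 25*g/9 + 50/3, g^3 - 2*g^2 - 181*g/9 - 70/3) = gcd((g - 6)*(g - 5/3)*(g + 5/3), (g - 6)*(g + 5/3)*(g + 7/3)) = g^2 - 13*g/3 - 10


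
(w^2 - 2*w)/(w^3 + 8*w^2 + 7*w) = (w - 2)/(w^2 + 8*w + 7)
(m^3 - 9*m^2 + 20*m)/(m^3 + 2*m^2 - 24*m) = (m - 5)/(m + 6)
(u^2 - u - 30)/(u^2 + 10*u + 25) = (u - 6)/(u + 5)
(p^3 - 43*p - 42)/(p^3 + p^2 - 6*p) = (p^3 - 43*p - 42)/(p*(p^2 + p - 6))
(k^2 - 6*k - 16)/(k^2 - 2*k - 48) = (k + 2)/(k + 6)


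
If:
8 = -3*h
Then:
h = -8/3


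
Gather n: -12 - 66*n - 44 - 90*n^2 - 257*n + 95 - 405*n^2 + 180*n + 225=-495*n^2 - 143*n + 264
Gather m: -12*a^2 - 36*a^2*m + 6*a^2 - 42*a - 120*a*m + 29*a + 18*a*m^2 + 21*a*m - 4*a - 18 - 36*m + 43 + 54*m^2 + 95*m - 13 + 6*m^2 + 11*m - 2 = -6*a^2 - 17*a + m^2*(18*a + 60) + m*(-36*a^2 - 99*a + 70) + 10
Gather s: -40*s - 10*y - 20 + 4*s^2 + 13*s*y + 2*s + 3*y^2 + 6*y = 4*s^2 + s*(13*y - 38) + 3*y^2 - 4*y - 20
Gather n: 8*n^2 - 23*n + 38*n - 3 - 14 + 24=8*n^2 + 15*n + 7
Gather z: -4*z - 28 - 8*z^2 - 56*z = -8*z^2 - 60*z - 28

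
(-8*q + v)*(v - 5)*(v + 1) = -8*q*v^2 + 32*q*v + 40*q + v^3 - 4*v^2 - 5*v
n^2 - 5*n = n*(n - 5)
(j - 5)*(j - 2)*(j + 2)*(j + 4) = j^4 - j^3 - 24*j^2 + 4*j + 80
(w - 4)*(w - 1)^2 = w^3 - 6*w^2 + 9*w - 4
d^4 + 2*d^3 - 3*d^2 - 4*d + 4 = (d - 1)^2*(d + 2)^2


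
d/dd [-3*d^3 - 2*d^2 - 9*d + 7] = -9*d^2 - 4*d - 9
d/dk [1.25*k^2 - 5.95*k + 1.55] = 2.5*k - 5.95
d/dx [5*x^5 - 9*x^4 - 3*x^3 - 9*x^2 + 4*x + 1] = 25*x^4 - 36*x^3 - 9*x^2 - 18*x + 4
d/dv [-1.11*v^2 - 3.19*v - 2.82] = -2.22*v - 3.19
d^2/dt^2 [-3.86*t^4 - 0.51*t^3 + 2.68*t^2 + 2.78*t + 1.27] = -46.32*t^2 - 3.06*t + 5.36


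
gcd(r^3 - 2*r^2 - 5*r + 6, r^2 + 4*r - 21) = r - 3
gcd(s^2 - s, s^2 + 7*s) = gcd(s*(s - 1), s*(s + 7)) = s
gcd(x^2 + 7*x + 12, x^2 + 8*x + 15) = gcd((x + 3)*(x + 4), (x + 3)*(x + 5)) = x + 3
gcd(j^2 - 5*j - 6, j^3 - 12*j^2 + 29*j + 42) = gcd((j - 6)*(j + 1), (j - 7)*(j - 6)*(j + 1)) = j^2 - 5*j - 6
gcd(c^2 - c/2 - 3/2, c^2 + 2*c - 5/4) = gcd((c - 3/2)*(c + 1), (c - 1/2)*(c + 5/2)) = 1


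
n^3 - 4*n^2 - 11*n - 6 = (n - 6)*(n + 1)^2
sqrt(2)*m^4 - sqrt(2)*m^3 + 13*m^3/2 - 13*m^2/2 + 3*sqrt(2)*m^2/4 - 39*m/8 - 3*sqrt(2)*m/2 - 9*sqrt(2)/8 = (m - 3/2)*(m + 1/2)*(m + 3*sqrt(2))*(sqrt(2)*m + 1/2)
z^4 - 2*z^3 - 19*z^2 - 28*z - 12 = (z - 6)*(z + 1)^2*(z + 2)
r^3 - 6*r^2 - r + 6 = (r - 6)*(r - 1)*(r + 1)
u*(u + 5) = u^2 + 5*u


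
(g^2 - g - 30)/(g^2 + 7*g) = (g^2 - g - 30)/(g*(g + 7))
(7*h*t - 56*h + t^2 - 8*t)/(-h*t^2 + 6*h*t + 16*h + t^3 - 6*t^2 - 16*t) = (7*h + t)/(-h*t - 2*h + t^2 + 2*t)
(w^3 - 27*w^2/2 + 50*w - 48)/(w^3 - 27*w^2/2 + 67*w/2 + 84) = (2*w^2 - 11*w + 12)/(2*w^2 - 11*w - 21)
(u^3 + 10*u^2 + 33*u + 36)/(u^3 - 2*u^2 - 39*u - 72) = (u + 4)/(u - 8)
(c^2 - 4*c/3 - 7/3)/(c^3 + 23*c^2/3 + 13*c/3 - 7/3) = (3*c - 7)/(3*c^2 + 20*c - 7)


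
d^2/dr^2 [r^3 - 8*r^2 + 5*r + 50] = 6*r - 16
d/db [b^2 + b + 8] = 2*b + 1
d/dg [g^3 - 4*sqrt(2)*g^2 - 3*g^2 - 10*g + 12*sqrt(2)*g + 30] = 3*g^2 - 8*sqrt(2)*g - 6*g - 10 + 12*sqrt(2)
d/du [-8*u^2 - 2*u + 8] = -16*u - 2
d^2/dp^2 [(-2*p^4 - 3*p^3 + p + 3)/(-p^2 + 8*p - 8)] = 2*(2*p^6 - 48*p^5 + 432*p^4 - 857*p^3 + 183*p^2 + 672*p - 232)/(p^6 - 24*p^5 + 216*p^4 - 896*p^3 + 1728*p^2 - 1536*p + 512)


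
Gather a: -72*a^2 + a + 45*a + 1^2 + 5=-72*a^2 + 46*a + 6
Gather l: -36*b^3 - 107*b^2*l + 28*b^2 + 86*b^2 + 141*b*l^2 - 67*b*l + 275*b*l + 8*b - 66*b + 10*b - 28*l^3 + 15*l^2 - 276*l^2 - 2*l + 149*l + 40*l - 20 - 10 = -36*b^3 + 114*b^2 - 48*b - 28*l^3 + l^2*(141*b - 261) + l*(-107*b^2 + 208*b + 187) - 30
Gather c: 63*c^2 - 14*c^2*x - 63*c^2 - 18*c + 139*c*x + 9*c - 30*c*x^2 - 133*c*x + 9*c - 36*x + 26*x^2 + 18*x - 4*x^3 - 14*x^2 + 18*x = -14*c^2*x + c*(-30*x^2 + 6*x) - 4*x^3 + 12*x^2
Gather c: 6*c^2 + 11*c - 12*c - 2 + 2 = 6*c^2 - c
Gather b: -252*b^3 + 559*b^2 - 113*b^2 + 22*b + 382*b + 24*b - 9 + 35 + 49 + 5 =-252*b^3 + 446*b^2 + 428*b + 80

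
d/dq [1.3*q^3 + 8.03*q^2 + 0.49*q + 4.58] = 3.9*q^2 + 16.06*q + 0.49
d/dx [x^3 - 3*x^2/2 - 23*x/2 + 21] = 3*x^2 - 3*x - 23/2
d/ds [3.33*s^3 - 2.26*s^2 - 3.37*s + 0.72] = 9.99*s^2 - 4.52*s - 3.37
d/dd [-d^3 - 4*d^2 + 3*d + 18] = -3*d^2 - 8*d + 3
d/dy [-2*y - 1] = -2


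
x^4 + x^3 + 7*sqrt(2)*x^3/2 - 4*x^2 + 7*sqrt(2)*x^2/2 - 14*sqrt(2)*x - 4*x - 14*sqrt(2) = (x - 2)*(x + 1)*(x + 2)*(x + 7*sqrt(2)/2)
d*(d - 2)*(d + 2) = d^3 - 4*d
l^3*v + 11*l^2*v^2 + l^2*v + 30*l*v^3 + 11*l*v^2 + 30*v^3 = (l + 5*v)*(l + 6*v)*(l*v + v)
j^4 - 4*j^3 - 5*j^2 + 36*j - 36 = (j - 3)*(j - 2)^2*(j + 3)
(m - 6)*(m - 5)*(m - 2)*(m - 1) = m^4 - 14*m^3 + 65*m^2 - 112*m + 60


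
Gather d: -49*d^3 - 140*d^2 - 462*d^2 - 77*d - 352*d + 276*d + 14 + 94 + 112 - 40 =-49*d^3 - 602*d^2 - 153*d + 180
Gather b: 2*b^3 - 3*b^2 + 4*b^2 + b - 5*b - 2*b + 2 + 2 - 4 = 2*b^3 + b^2 - 6*b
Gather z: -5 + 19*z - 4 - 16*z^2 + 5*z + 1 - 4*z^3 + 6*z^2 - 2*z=-4*z^3 - 10*z^2 + 22*z - 8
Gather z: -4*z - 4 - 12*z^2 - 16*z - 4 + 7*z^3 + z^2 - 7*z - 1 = 7*z^3 - 11*z^2 - 27*z - 9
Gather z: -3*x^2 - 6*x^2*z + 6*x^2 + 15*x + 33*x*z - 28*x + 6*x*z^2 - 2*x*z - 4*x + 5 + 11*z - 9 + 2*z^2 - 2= 3*x^2 - 17*x + z^2*(6*x + 2) + z*(-6*x^2 + 31*x + 11) - 6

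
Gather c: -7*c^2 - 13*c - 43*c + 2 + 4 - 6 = -7*c^2 - 56*c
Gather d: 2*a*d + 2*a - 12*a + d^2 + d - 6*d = -10*a + d^2 + d*(2*a - 5)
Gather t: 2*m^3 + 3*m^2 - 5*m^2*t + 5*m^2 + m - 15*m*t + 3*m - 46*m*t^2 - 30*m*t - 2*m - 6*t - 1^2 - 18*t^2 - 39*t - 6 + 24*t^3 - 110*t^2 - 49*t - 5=2*m^3 + 8*m^2 + 2*m + 24*t^3 + t^2*(-46*m - 128) + t*(-5*m^2 - 45*m - 94) - 12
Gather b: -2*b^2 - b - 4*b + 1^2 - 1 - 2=-2*b^2 - 5*b - 2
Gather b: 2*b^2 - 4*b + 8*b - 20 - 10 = 2*b^2 + 4*b - 30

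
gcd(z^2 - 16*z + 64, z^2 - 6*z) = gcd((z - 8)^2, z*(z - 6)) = 1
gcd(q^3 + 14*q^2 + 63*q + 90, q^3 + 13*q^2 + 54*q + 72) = q^2 + 9*q + 18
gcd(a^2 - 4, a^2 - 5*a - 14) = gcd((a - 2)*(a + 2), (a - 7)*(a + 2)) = a + 2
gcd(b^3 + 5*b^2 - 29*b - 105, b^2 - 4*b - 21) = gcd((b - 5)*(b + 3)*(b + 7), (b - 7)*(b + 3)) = b + 3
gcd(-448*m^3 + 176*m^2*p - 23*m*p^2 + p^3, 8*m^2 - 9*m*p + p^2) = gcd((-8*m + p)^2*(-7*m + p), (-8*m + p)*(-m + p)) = -8*m + p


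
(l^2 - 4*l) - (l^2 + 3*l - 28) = 28 - 7*l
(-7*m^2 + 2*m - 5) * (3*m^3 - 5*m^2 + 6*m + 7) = -21*m^5 + 41*m^4 - 67*m^3 - 12*m^2 - 16*m - 35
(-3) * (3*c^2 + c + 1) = -9*c^2 - 3*c - 3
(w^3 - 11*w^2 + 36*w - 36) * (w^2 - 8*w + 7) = w^5 - 19*w^4 + 131*w^3 - 401*w^2 + 540*w - 252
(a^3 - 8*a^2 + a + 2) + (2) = a^3 - 8*a^2 + a + 4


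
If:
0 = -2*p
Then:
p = 0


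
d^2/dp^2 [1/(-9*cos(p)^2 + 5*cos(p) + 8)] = (-324*sin(p)^4 + 475*sin(p)^2 - 515*cos(p)/4 + 135*cos(3*p)/4 + 43)/(9*sin(p)^2 + 5*cos(p) - 1)^3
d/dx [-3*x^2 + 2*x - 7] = 2 - 6*x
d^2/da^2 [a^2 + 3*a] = 2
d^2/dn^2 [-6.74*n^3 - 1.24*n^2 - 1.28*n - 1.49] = -40.44*n - 2.48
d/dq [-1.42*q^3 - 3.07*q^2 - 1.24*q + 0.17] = -4.26*q^2 - 6.14*q - 1.24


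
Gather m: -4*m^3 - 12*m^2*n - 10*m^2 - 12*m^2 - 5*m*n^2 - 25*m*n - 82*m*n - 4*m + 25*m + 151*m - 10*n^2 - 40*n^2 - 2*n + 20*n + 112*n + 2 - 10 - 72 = -4*m^3 + m^2*(-12*n - 22) + m*(-5*n^2 - 107*n + 172) - 50*n^2 + 130*n - 80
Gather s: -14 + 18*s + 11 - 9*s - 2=9*s - 5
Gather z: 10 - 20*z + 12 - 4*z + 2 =24 - 24*z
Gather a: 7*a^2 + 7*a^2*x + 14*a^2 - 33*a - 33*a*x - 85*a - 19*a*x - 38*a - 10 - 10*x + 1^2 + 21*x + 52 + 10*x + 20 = a^2*(7*x + 21) + a*(-52*x - 156) + 21*x + 63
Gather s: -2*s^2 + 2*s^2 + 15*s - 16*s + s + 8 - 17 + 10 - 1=0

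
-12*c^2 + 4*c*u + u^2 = (-2*c + u)*(6*c + u)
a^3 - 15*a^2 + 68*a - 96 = (a - 8)*(a - 4)*(a - 3)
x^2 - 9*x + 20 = (x - 5)*(x - 4)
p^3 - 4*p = p*(p - 2)*(p + 2)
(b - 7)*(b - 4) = b^2 - 11*b + 28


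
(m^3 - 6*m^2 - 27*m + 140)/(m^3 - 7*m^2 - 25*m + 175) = (m - 4)/(m - 5)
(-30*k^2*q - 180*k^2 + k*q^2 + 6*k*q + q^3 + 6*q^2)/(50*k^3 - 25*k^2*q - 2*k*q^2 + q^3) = (6*k*q + 36*k + q^2 + 6*q)/(-10*k^2 + 3*k*q + q^2)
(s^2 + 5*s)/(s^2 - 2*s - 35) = s/(s - 7)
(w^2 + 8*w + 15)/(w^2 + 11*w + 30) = (w + 3)/(w + 6)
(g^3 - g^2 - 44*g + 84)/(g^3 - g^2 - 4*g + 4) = (g^2 + g - 42)/(g^2 + g - 2)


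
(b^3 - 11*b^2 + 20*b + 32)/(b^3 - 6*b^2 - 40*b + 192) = (b + 1)/(b + 6)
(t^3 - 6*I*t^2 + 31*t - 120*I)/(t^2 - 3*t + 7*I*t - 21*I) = (t^3 - 6*I*t^2 + 31*t - 120*I)/(t^2 + t*(-3 + 7*I) - 21*I)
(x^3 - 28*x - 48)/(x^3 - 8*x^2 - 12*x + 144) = (x + 2)/(x - 6)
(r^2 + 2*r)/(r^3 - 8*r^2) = (r + 2)/(r*(r - 8))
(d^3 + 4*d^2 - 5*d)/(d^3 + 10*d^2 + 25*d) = (d - 1)/(d + 5)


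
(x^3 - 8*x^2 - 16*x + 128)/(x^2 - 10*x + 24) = (x^2 - 4*x - 32)/(x - 6)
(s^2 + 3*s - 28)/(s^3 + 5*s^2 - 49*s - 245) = (s - 4)/(s^2 - 2*s - 35)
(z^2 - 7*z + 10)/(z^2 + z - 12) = (z^2 - 7*z + 10)/(z^2 + z - 12)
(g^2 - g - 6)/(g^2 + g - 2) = (g - 3)/(g - 1)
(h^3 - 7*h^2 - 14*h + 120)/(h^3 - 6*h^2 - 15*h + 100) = (h - 6)/(h - 5)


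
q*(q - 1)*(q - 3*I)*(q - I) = q^4 - q^3 - 4*I*q^3 - 3*q^2 + 4*I*q^2 + 3*q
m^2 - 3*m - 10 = (m - 5)*(m + 2)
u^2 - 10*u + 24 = (u - 6)*(u - 4)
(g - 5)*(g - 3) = g^2 - 8*g + 15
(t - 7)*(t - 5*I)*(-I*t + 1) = -I*t^3 - 4*t^2 + 7*I*t^2 + 28*t - 5*I*t + 35*I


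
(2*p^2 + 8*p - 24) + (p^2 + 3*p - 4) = 3*p^2 + 11*p - 28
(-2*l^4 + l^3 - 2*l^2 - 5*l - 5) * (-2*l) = 4*l^5 - 2*l^4 + 4*l^3 + 10*l^2 + 10*l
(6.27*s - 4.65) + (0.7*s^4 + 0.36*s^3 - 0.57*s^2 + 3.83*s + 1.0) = 0.7*s^4 + 0.36*s^3 - 0.57*s^2 + 10.1*s - 3.65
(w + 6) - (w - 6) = 12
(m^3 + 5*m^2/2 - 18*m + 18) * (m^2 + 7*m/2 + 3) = m^5 + 6*m^4 - 25*m^3/4 - 75*m^2/2 + 9*m + 54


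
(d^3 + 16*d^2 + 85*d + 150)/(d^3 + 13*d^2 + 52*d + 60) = (d + 5)/(d + 2)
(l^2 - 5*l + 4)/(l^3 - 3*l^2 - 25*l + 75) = (l^2 - 5*l + 4)/(l^3 - 3*l^2 - 25*l + 75)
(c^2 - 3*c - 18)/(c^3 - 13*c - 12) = (c - 6)/(c^2 - 3*c - 4)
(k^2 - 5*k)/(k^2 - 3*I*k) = (k - 5)/(k - 3*I)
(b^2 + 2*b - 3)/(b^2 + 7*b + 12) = (b - 1)/(b + 4)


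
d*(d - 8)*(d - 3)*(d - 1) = d^4 - 12*d^3 + 35*d^2 - 24*d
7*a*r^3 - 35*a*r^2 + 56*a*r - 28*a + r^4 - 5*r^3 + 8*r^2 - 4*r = (7*a + r)*(r - 2)^2*(r - 1)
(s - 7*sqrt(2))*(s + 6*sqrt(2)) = s^2 - sqrt(2)*s - 84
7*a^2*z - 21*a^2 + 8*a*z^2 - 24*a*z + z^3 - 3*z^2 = (a + z)*(7*a + z)*(z - 3)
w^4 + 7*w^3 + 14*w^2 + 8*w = w*(w + 1)*(w + 2)*(w + 4)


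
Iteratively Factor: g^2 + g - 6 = (g + 3)*(g - 2)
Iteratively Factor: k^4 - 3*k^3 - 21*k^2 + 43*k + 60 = (k - 3)*(k^3 - 21*k - 20) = (k - 3)*(k + 4)*(k^2 - 4*k - 5) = (k - 3)*(k + 1)*(k + 4)*(k - 5)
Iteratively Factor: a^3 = (a)*(a^2) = a^2*(a)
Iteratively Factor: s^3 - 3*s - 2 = (s - 2)*(s^2 + 2*s + 1) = (s - 2)*(s + 1)*(s + 1)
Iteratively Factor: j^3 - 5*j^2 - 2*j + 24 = (j - 3)*(j^2 - 2*j - 8) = (j - 3)*(j + 2)*(j - 4)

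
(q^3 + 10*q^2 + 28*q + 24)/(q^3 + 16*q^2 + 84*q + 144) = (q^2 + 4*q + 4)/(q^2 + 10*q + 24)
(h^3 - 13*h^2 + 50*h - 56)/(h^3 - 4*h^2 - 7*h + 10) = (h^3 - 13*h^2 + 50*h - 56)/(h^3 - 4*h^2 - 7*h + 10)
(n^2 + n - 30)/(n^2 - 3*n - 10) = (n + 6)/(n + 2)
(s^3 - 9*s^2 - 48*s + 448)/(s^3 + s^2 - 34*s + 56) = (s^2 - 16*s + 64)/(s^2 - 6*s + 8)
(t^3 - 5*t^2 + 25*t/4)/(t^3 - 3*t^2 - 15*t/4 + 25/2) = t/(t + 2)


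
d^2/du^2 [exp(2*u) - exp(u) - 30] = (4*exp(u) - 1)*exp(u)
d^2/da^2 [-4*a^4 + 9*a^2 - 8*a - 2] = 18 - 48*a^2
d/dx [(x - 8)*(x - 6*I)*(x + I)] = 3*x^2 + x*(-16 - 10*I) + 6 + 40*I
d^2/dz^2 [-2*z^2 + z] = -4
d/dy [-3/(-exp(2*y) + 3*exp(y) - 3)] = (9 - 6*exp(y))*exp(y)/(exp(2*y) - 3*exp(y) + 3)^2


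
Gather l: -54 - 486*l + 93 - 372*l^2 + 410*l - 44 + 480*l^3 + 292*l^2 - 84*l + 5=480*l^3 - 80*l^2 - 160*l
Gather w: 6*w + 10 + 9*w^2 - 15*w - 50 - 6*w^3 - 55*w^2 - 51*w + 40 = -6*w^3 - 46*w^2 - 60*w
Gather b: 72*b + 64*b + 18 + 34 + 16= 136*b + 68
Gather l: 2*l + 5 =2*l + 5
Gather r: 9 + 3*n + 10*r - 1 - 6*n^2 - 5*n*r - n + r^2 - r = -6*n^2 + 2*n + r^2 + r*(9 - 5*n) + 8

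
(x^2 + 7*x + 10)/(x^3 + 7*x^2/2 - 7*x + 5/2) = 2*(x + 2)/(2*x^2 - 3*x + 1)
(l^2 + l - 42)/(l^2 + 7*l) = (l - 6)/l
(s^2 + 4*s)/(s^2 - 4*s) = (s + 4)/(s - 4)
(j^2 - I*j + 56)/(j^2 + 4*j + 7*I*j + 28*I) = (j - 8*I)/(j + 4)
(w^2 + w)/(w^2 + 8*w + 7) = w/(w + 7)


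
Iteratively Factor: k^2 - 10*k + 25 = (k - 5)*(k - 5)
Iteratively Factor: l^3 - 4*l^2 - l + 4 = (l - 1)*(l^2 - 3*l - 4) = (l - 4)*(l - 1)*(l + 1)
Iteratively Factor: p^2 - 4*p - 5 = (p + 1)*(p - 5)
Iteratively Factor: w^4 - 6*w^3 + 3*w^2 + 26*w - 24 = (w - 4)*(w^3 - 2*w^2 - 5*w + 6) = (w - 4)*(w - 3)*(w^2 + w - 2) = (w - 4)*(w - 3)*(w + 2)*(w - 1)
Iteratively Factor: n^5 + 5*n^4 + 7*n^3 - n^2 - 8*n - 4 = (n + 1)*(n^4 + 4*n^3 + 3*n^2 - 4*n - 4) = (n + 1)*(n + 2)*(n^3 + 2*n^2 - n - 2) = (n + 1)^2*(n + 2)*(n^2 + n - 2) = (n + 1)^2*(n + 2)^2*(n - 1)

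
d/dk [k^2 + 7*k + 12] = 2*k + 7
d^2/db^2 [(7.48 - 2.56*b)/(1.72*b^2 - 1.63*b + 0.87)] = (-(2.56*b - 7.48)*(3.44*b - 1.63)*(6.88*b - 3.26) + (26.4192*b - 34.0768)*(1.72*b^2 - 1.63*b + 0.87))/(1.72*b^2 - 1.63*b + 0.87)^3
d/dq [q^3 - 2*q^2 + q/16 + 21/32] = 3*q^2 - 4*q + 1/16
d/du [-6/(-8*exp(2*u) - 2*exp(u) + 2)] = (-24*exp(u) - 3)*exp(u)/(4*exp(2*u) + exp(u) - 1)^2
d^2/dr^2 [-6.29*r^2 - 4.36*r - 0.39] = -12.5800000000000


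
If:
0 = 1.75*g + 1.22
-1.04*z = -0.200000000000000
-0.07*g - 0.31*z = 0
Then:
No Solution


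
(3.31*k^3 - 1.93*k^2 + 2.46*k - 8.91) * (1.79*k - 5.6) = 5.9249*k^4 - 21.9907*k^3 + 15.2114*k^2 - 29.7249*k + 49.896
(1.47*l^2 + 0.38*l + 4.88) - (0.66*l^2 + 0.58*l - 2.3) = 0.81*l^2 - 0.2*l + 7.18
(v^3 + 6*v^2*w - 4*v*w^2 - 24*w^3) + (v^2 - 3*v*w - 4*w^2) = v^3 + 6*v^2*w + v^2 - 4*v*w^2 - 3*v*w - 24*w^3 - 4*w^2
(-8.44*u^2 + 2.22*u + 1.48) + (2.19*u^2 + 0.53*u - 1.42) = -6.25*u^2 + 2.75*u + 0.0600000000000001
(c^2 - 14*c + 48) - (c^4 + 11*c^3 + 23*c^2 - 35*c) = -c^4 - 11*c^3 - 22*c^2 + 21*c + 48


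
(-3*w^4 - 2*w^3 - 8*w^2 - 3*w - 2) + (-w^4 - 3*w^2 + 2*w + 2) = -4*w^4 - 2*w^3 - 11*w^2 - w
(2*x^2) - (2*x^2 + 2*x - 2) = 2 - 2*x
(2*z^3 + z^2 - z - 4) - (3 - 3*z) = 2*z^3 + z^2 + 2*z - 7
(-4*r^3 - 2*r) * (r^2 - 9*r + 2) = -4*r^5 + 36*r^4 - 10*r^3 + 18*r^2 - 4*r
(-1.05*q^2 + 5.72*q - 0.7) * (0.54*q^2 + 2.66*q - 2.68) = -0.567*q^4 + 0.2958*q^3 + 17.6512*q^2 - 17.1916*q + 1.876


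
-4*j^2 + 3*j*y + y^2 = (-j + y)*(4*j + y)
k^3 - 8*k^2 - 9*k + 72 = (k - 8)*(k - 3)*(k + 3)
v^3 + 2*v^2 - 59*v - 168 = (v - 8)*(v + 3)*(v + 7)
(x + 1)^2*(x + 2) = x^3 + 4*x^2 + 5*x + 2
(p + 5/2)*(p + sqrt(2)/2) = p^2 + sqrt(2)*p/2 + 5*p/2 + 5*sqrt(2)/4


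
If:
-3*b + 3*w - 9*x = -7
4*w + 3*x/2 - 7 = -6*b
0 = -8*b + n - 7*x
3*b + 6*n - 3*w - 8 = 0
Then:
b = -1051/636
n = 607/159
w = 703/212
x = 129/53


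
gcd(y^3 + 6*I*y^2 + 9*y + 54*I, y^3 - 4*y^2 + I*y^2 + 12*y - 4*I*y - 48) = y - 3*I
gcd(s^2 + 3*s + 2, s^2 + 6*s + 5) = s + 1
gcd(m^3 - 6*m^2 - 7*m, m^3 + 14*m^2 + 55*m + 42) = m + 1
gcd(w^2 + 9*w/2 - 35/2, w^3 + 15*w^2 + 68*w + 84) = w + 7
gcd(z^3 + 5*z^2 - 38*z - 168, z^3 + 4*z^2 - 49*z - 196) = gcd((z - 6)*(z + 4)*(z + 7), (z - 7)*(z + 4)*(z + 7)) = z^2 + 11*z + 28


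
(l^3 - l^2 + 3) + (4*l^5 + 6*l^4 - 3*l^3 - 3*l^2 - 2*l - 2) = 4*l^5 + 6*l^4 - 2*l^3 - 4*l^2 - 2*l + 1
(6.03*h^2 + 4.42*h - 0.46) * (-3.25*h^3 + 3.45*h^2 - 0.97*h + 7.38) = -19.5975*h^5 + 6.4385*h^4 + 10.8949*h^3 + 38.627*h^2 + 33.0658*h - 3.3948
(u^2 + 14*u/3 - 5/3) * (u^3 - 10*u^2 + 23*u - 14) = u^5 - 16*u^4/3 - 76*u^3/3 + 110*u^2 - 311*u/3 + 70/3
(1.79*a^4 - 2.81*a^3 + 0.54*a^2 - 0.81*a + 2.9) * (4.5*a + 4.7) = 8.055*a^5 - 4.232*a^4 - 10.777*a^3 - 1.107*a^2 + 9.243*a + 13.63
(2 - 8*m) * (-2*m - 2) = 16*m^2 + 12*m - 4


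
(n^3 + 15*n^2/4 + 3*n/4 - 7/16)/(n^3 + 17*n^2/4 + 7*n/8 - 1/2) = (n + 7/2)/(n + 4)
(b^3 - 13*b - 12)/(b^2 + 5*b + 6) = (b^2 - 3*b - 4)/(b + 2)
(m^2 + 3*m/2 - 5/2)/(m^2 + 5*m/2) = (m - 1)/m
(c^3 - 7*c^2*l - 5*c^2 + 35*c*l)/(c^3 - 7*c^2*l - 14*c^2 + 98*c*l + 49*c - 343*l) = c*(c - 5)/(c^2 - 14*c + 49)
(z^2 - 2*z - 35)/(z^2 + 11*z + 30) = (z - 7)/(z + 6)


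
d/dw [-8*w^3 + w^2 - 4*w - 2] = -24*w^2 + 2*w - 4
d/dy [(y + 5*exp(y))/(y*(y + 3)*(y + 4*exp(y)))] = (y*(y + 3)*(y + 4*exp(y))*(5*exp(y) + 1) - y*(y + 3)*(y + 5*exp(y))*(4*exp(y) + 1) - y*(y + 4*exp(y))*(y + 5*exp(y)) - (y + 3)*(y + 4*exp(y))*(y + 5*exp(y)))/(y^2*(y + 3)^2*(y + 4*exp(y))^2)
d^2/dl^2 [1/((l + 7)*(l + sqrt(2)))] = 2*((l + 7)^2 + (l + 7)*(l + sqrt(2)) + (l + sqrt(2))^2)/((l + 7)^3*(l + sqrt(2))^3)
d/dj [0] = 0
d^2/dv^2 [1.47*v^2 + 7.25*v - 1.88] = 2.94000000000000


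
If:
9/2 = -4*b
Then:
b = -9/8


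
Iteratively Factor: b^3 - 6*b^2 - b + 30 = (b - 5)*(b^2 - b - 6) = (b - 5)*(b - 3)*(b + 2)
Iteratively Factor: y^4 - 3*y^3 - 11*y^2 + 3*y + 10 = (y - 1)*(y^3 - 2*y^2 - 13*y - 10) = (y - 1)*(y + 2)*(y^2 - 4*y - 5) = (y - 1)*(y + 1)*(y + 2)*(y - 5)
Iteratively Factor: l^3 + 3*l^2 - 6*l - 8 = (l + 4)*(l^2 - l - 2) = (l - 2)*(l + 4)*(l + 1)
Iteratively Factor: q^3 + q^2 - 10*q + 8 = (q - 2)*(q^2 + 3*q - 4) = (q - 2)*(q + 4)*(q - 1)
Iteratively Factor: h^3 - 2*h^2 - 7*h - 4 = (h + 1)*(h^2 - 3*h - 4) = (h - 4)*(h + 1)*(h + 1)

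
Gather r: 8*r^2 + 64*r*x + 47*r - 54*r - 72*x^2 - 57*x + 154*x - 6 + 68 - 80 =8*r^2 + r*(64*x - 7) - 72*x^2 + 97*x - 18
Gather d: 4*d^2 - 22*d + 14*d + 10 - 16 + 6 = 4*d^2 - 8*d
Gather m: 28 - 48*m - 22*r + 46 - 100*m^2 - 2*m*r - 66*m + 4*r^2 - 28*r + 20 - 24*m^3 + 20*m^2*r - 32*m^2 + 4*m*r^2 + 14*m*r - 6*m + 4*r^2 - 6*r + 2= -24*m^3 + m^2*(20*r - 132) + m*(4*r^2 + 12*r - 120) + 8*r^2 - 56*r + 96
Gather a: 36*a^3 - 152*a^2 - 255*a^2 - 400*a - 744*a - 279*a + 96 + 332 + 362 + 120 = 36*a^3 - 407*a^2 - 1423*a + 910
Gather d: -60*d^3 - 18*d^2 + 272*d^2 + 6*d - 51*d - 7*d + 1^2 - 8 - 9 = -60*d^3 + 254*d^2 - 52*d - 16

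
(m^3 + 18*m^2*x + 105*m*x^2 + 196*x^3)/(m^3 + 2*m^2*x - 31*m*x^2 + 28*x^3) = (m^2 + 11*m*x + 28*x^2)/(m^2 - 5*m*x + 4*x^2)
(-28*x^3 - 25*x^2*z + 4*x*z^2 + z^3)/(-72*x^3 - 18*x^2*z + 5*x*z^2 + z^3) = (7*x^2 + 8*x*z + z^2)/(18*x^2 + 9*x*z + z^2)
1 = 1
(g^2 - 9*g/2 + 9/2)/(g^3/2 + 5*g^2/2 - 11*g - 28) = (2*g^2 - 9*g + 9)/(g^3 + 5*g^2 - 22*g - 56)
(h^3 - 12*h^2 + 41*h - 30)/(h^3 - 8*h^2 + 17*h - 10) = (h - 6)/(h - 2)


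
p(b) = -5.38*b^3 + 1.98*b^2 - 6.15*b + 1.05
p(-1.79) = 49.26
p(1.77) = -33.47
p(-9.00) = 4138.80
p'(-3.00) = -163.29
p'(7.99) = -1004.89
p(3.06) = -153.38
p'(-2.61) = -126.43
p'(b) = -16.14*b^2 + 3.96*b - 6.15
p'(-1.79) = -64.95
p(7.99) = -2665.93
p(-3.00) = 182.58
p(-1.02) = 15.09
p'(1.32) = -29.05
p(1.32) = -15.99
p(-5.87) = 1193.54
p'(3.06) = -145.16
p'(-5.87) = -585.53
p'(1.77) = -49.71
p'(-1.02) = -26.98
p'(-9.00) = -1349.13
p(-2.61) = 126.24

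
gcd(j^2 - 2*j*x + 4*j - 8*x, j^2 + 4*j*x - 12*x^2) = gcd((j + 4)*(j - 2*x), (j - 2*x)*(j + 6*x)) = -j + 2*x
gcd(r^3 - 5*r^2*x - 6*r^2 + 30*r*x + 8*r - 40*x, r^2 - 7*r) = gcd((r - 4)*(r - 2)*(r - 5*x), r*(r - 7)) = 1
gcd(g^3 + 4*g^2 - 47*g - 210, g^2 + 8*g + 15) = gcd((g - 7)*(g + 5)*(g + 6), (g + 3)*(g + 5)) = g + 5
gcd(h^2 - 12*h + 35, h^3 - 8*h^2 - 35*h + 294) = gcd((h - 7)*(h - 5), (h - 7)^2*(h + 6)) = h - 7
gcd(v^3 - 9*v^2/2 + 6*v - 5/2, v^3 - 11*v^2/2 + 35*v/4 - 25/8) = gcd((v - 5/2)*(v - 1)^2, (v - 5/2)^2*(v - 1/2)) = v - 5/2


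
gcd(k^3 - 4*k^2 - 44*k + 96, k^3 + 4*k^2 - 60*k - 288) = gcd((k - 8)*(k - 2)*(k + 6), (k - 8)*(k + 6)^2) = k^2 - 2*k - 48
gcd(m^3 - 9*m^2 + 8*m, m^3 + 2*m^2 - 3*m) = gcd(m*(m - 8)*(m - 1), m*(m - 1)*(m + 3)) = m^2 - m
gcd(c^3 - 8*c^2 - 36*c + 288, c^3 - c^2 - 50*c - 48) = c^2 - 2*c - 48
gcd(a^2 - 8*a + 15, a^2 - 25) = a - 5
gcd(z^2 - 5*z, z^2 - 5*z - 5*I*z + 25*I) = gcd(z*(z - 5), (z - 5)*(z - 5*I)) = z - 5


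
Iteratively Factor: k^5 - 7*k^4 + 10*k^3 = (k - 2)*(k^4 - 5*k^3) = (k - 5)*(k - 2)*(k^3) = k*(k - 5)*(k - 2)*(k^2) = k^2*(k - 5)*(k - 2)*(k)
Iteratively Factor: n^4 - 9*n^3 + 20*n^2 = (n - 5)*(n^3 - 4*n^2) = (n - 5)*(n - 4)*(n^2) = n*(n - 5)*(n - 4)*(n)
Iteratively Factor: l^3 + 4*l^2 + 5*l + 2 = (l + 1)*(l^2 + 3*l + 2) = (l + 1)^2*(l + 2)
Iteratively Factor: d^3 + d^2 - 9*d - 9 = (d - 3)*(d^2 + 4*d + 3) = (d - 3)*(d + 1)*(d + 3)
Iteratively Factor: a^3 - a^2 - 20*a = (a)*(a^2 - a - 20) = a*(a + 4)*(a - 5)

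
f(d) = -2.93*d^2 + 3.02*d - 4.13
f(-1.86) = -19.88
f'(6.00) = -32.14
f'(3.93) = -20.01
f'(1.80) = -7.53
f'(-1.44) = 11.46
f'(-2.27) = 16.32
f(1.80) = -8.19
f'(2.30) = -10.46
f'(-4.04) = 26.69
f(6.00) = -91.49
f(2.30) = -12.68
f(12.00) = -389.81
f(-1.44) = -14.55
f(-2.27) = -26.08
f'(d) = 3.02 - 5.86*d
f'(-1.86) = 13.92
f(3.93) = -37.51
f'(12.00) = -67.30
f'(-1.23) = 10.23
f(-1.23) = -12.28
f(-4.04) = -64.15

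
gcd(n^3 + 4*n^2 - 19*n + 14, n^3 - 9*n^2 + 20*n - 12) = n^2 - 3*n + 2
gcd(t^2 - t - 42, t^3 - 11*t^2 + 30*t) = 1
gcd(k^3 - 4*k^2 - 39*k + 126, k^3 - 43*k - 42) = k^2 - k - 42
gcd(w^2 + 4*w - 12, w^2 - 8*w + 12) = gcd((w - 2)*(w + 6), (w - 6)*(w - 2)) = w - 2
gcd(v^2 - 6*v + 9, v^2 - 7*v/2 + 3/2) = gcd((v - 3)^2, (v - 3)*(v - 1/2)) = v - 3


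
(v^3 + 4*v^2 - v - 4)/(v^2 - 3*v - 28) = (v^2 - 1)/(v - 7)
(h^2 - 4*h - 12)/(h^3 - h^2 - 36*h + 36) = (h + 2)/(h^2 + 5*h - 6)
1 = 1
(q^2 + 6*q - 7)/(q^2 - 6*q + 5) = (q + 7)/(q - 5)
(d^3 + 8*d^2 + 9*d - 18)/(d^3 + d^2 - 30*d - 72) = (d^2 + 5*d - 6)/(d^2 - 2*d - 24)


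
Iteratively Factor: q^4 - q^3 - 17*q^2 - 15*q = (q + 1)*(q^3 - 2*q^2 - 15*q) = (q - 5)*(q + 1)*(q^2 + 3*q) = (q - 5)*(q + 1)*(q + 3)*(q)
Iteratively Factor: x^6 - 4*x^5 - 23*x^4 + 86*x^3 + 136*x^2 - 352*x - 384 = (x - 3)*(x^5 - x^4 - 26*x^3 + 8*x^2 + 160*x + 128) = (x - 3)*(x + 1)*(x^4 - 2*x^3 - 24*x^2 + 32*x + 128) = (x - 4)*(x - 3)*(x + 1)*(x^3 + 2*x^2 - 16*x - 32) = (x - 4)*(x - 3)*(x + 1)*(x + 4)*(x^2 - 2*x - 8) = (x - 4)*(x - 3)*(x + 1)*(x + 2)*(x + 4)*(x - 4)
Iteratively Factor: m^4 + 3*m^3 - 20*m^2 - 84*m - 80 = (m + 2)*(m^3 + m^2 - 22*m - 40) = (m + 2)*(m + 4)*(m^2 - 3*m - 10) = (m + 2)^2*(m + 4)*(m - 5)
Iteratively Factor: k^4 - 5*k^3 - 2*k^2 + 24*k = (k - 4)*(k^3 - k^2 - 6*k) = (k - 4)*(k - 3)*(k^2 + 2*k) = k*(k - 4)*(k - 3)*(k + 2)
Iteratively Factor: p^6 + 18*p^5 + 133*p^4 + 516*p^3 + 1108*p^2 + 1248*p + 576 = (p + 3)*(p^5 + 15*p^4 + 88*p^3 + 252*p^2 + 352*p + 192) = (p + 2)*(p + 3)*(p^4 + 13*p^3 + 62*p^2 + 128*p + 96) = (p + 2)*(p + 3)*(p + 4)*(p^3 + 9*p^2 + 26*p + 24) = (p + 2)^2*(p + 3)*(p + 4)*(p^2 + 7*p + 12) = (p + 2)^2*(p + 3)*(p + 4)^2*(p + 3)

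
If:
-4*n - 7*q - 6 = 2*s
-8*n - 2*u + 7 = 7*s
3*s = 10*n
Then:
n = 21/94 - 3*u/47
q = 32*u/329 - 394/329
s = 35/47 - 10*u/47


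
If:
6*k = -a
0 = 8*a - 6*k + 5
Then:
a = -5/9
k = 5/54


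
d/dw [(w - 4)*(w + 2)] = 2*w - 2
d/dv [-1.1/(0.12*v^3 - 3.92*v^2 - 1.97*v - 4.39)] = (0.396*v^2 - 8.624*v - 2.167)/(-0.12*v^3 + 3.92*v^2 + 1.97*v + 4.39)^2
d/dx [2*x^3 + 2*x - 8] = 6*x^2 + 2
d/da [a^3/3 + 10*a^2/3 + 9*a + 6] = a^2 + 20*a/3 + 9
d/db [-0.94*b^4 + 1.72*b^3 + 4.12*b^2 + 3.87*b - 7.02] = -3.76*b^3 + 5.16*b^2 + 8.24*b + 3.87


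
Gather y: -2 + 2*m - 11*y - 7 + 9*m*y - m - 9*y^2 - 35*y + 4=m - 9*y^2 + y*(9*m - 46) - 5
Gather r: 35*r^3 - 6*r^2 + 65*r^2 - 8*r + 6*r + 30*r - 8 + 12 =35*r^3 + 59*r^2 + 28*r + 4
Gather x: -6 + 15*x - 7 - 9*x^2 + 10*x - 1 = -9*x^2 + 25*x - 14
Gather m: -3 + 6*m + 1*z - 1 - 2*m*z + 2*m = m*(8 - 2*z) + z - 4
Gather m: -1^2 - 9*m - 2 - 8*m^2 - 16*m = -8*m^2 - 25*m - 3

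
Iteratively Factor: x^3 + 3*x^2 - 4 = (x - 1)*(x^2 + 4*x + 4) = (x - 1)*(x + 2)*(x + 2)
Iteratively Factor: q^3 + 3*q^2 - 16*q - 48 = (q + 4)*(q^2 - q - 12) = (q + 3)*(q + 4)*(q - 4)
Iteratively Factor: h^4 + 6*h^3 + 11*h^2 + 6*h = (h + 2)*(h^3 + 4*h^2 + 3*h) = (h + 2)*(h + 3)*(h^2 + h) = h*(h + 2)*(h + 3)*(h + 1)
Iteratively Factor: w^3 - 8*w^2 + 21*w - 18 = (w - 3)*(w^2 - 5*w + 6) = (w - 3)^2*(w - 2)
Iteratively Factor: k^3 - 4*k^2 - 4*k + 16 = (k - 4)*(k^2 - 4) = (k - 4)*(k - 2)*(k + 2)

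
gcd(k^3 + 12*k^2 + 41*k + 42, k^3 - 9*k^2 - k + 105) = k + 3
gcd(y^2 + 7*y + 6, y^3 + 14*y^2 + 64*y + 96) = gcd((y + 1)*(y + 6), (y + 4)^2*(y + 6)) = y + 6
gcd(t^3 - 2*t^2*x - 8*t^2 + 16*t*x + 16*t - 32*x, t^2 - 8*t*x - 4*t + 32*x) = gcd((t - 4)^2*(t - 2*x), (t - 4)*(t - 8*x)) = t - 4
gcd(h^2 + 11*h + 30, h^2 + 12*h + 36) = h + 6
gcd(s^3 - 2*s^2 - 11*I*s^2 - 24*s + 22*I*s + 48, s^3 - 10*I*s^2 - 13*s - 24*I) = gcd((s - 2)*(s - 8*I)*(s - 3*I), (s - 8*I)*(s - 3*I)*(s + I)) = s^2 - 11*I*s - 24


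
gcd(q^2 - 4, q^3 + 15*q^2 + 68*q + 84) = q + 2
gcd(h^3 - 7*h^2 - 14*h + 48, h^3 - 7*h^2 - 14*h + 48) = h^3 - 7*h^2 - 14*h + 48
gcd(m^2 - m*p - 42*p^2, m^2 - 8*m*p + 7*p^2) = -m + 7*p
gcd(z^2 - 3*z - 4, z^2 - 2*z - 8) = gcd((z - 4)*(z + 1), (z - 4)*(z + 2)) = z - 4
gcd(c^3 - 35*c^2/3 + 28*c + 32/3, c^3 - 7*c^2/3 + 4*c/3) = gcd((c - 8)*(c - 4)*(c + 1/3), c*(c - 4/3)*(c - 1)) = 1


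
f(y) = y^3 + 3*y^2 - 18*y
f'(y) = 3*y^2 + 6*y - 18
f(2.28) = -13.59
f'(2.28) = 11.28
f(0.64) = -10.03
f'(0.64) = -12.93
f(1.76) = -16.94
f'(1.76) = 1.85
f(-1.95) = 39.09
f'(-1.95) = -18.29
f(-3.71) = 57.01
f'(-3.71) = 1.03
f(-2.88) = 52.84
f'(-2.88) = -10.40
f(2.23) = -14.13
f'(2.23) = 10.30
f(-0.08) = 1.46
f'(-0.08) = -18.46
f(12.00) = 1944.00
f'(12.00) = 486.00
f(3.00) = 0.00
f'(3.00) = 27.00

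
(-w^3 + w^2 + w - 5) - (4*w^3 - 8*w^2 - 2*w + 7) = -5*w^3 + 9*w^2 + 3*w - 12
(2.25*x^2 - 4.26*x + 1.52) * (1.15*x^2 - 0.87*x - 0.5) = 2.5875*x^4 - 6.8565*x^3 + 4.3292*x^2 + 0.8076*x - 0.76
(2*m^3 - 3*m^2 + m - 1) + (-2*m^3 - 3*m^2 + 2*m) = -6*m^2 + 3*m - 1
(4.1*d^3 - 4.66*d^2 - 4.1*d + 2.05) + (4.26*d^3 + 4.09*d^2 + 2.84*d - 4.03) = 8.36*d^3 - 0.57*d^2 - 1.26*d - 1.98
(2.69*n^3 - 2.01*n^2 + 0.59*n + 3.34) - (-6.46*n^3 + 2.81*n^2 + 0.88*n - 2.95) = 9.15*n^3 - 4.82*n^2 - 0.29*n + 6.29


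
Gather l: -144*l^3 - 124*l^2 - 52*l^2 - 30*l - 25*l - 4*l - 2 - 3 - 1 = -144*l^3 - 176*l^2 - 59*l - 6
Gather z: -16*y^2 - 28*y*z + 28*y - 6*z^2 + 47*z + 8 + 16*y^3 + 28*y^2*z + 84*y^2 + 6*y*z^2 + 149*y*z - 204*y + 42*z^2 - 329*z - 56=16*y^3 + 68*y^2 - 176*y + z^2*(6*y + 36) + z*(28*y^2 + 121*y - 282) - 48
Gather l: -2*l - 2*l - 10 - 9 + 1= -4*l - 18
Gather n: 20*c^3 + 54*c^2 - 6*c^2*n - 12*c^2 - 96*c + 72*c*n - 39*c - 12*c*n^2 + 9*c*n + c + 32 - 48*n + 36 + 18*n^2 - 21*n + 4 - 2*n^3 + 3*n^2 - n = 20*c^3 + 42*c^2 - 134*c - 2*n^3 + n^2*(21 - 12*c) + n*(-6*c^2 + 81*c - 70) + 72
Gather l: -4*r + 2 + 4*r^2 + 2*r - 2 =4*r^2 - 2*r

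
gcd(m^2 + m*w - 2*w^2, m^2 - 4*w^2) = m + 2*w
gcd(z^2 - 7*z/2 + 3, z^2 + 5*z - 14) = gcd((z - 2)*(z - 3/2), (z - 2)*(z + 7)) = z - 2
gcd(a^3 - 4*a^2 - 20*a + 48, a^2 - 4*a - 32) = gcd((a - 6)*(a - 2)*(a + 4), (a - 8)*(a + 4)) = a + 4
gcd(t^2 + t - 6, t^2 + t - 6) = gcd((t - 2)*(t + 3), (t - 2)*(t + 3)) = t^2 + t - 6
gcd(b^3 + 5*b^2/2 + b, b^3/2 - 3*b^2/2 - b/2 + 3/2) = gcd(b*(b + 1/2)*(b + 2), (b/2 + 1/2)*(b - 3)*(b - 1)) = 1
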